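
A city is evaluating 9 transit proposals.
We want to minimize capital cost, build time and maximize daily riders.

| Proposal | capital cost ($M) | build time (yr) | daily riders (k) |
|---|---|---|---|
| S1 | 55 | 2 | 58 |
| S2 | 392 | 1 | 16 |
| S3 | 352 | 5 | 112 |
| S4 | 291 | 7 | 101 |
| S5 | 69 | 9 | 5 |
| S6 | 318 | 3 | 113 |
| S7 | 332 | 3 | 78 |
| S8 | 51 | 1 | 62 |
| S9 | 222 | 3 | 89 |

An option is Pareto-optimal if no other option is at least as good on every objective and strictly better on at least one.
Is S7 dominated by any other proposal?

Yes

S6 vs S7: capital cost 318≤332, build time 3≤3, daily riders 113≥78 — S6 is at least as good on every objective and strictly better on at least one, so S6 dominates S7.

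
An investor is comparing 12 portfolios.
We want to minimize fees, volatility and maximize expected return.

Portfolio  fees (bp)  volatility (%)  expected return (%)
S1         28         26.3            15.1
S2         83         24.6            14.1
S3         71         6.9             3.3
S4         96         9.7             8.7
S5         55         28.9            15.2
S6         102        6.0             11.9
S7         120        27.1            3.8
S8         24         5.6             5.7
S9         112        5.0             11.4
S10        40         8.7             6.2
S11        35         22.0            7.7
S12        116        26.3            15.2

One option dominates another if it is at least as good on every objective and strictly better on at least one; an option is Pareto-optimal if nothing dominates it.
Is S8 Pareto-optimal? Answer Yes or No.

S1: worse on fees (28 vs 24).
S2: worse on fees (83 vs 24).
S3: worse on fees (71 vs 24).
S4: worse on fees (96 vs 24).
S5: worse on fees (55 vs 24).
S6: worse on fees (102 vs 24).
S7: worse on fees (120 vs 24).
S9: worse on fees (112 vs 24).
S10: worse on fees (40 vs 24).
S11: worse on fees (35 vs 24).
S12: worse on fees (116 vs 24).
No option is at least as good as S8 on every objective and strictly better on one.

Yes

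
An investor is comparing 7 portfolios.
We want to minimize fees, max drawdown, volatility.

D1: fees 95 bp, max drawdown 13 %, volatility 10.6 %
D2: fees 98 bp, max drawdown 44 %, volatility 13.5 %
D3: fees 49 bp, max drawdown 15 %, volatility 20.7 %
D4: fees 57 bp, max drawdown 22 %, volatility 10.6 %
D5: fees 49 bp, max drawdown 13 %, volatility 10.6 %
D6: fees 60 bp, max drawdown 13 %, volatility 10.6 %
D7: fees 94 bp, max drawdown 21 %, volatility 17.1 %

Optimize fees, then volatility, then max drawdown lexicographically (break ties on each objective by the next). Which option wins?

D5

First minimize fees: best is 49, kept {D3, D5}.
Then minimize volatility: best is 10.6, kept {D5}.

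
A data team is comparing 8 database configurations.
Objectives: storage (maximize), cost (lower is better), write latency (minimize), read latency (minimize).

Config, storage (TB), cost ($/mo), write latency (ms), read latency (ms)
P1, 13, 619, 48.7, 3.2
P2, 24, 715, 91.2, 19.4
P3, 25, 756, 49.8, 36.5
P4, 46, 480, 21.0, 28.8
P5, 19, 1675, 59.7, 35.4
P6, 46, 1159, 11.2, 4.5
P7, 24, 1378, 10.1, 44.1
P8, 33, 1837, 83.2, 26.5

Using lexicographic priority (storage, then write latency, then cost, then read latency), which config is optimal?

First maximize storage: best is 46, kept {P4, P6}.
Then minimize write latency: best is 11.2, kept {P6}.

P6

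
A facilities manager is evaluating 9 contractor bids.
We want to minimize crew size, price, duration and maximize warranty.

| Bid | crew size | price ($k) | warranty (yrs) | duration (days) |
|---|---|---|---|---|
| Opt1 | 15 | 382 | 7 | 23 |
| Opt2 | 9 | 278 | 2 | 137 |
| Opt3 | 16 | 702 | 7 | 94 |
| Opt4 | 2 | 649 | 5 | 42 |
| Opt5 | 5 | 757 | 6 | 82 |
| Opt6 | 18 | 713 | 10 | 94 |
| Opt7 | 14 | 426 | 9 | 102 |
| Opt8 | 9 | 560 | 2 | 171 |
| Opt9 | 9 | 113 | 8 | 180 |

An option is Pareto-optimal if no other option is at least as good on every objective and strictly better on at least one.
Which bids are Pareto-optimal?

Opt1: not dominated (best duration).
Opt2: not dominated.
Opt3: dominated by Opt1 (crew size 15≤16, price 382≤702, warranty 7≥7, duration 23≤94).
Opt4: not dominated (best crew size).
Opt5: not dominated.
Opt6: not dominated (best warranty).
Opt7: not dominated.
Opt8: dominated by Opt2 (crew size 9≤9, price 278≤560, warranty 2≥2, duration 137≤171).
Opt9: not dominated (best price).

Opt1, Opt2, Opt4, Opt5, Opt6, Opt7, Opt9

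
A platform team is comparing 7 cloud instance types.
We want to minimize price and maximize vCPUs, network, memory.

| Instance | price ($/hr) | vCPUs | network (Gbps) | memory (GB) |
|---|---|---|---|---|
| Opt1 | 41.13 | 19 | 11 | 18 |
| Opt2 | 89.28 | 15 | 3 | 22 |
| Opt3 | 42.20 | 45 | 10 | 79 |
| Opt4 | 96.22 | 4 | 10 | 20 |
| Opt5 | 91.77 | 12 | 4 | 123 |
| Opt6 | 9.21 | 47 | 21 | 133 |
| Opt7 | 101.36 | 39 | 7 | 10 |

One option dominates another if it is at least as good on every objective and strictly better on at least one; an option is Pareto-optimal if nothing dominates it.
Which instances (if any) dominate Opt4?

Opt3, Opt6

Opt3: price 42.20≤96.22, vCPUs 45≥4, network 10≥10, memory 79≥20 — dominates Opt4.
Opt6: price 9.21≤96.22, vCPUs 47≥4, network 21≥10, memory 133≥20 — dominates Opt4.
Others (Opt1, Opt2, Opt5, Opt7) are each worse than Opt4 on at least one objective.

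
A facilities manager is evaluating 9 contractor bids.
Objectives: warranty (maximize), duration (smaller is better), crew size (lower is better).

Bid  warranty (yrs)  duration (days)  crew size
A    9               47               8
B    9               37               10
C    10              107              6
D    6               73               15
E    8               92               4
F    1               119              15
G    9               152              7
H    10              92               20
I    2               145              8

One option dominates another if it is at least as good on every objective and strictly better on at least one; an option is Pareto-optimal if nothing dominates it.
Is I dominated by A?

A vs I: warranty 9≥2, duration 47≤145, crew size 8≤8 — A is at least as good on every objective with at least one strict improvement.

Yes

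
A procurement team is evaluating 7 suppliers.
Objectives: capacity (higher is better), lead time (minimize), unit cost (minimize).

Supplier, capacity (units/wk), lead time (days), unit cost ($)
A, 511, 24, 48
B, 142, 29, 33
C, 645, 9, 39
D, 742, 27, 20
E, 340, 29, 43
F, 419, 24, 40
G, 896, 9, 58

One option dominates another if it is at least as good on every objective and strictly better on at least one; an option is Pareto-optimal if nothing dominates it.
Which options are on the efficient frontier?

C, D, G

A: dominated by C (capacity 645≥511, lead time 9≤24, unit cost 39≤48).
B: dominated by D (capacity 742≥142, lead time 27≤29, unit cost 20≤33).
C: not dominated.
D: not dominated (best unit cost).
E: dominated by C (capacity 645≥340, lead time 9≤29, unit cost 39≤43).
F: dominated by C (capacity 645≥419, lead time 9≤24, unit cost 39≤40).
G: not dominated (best capacity).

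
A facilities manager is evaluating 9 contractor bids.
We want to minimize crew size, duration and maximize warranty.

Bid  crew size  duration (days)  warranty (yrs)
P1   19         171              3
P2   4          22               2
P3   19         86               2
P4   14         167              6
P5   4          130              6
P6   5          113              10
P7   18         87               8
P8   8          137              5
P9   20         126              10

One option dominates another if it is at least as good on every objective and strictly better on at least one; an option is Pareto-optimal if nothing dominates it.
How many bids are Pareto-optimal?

4

P1: dominated by P4 (crew size 14≤19, duration 167≤171, warranty 6≥3).
P2: not dominated (best duration).
P3: dominated by P2 (crew size 4≤19, duration 22≤86, warranty 2≥2).
P4: dominated by P5 (crew size 4≤14, duration 130≤167, warranty 6≥6).
P5: not dominated.
P6: not dominated.
P7: not dominated.
P8: dominated by P5 (crew size 4≤8, duration 130≤137, warranty 6≥5).
P9: dominated by P6 (crew size 5≤20, duration 113≤126, warranty 10≥10).
Pareto-optimal: P2, P5, P6, P7 → 4.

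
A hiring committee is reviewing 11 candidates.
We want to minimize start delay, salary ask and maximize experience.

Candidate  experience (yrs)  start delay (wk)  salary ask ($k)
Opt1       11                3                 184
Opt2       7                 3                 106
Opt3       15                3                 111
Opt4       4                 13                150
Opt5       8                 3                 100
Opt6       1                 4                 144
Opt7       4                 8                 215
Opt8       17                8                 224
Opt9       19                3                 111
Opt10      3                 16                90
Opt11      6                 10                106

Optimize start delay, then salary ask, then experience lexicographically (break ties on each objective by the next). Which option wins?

First minimize start delay: best is 3, kept {Opt1, Opt2, Opt3, Opt5, Opt9}.
Then minimize salary ask: best is 100, kept {Opt5}.

Opt5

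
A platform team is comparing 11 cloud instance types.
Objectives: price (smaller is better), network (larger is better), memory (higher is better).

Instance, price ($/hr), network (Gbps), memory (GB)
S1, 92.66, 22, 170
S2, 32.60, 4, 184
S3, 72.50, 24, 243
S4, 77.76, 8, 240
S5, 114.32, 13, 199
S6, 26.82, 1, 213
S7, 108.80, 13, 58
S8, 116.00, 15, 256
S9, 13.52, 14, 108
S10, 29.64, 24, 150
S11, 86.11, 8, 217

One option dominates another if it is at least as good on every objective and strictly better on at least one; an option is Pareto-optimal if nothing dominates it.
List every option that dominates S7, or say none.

S1, S3, S9, S10

S1: price 92.66≤108.80, network 22≥13, memory 170≥58 — dominates S7.
S3: price 72.50≤108.80, network 24≥13, memory 243≥58 — dominates S7.
S9: price 13.52≤108.80, network 14≥13, memory 108≥58 — dominates S7.
S10: price 29.64≤108.80, network 24≥13, memory 150≥58 — dominates S7.
Others (S2, S4, S5, S6, S8, S11) are each worse than S7 on at least one objective.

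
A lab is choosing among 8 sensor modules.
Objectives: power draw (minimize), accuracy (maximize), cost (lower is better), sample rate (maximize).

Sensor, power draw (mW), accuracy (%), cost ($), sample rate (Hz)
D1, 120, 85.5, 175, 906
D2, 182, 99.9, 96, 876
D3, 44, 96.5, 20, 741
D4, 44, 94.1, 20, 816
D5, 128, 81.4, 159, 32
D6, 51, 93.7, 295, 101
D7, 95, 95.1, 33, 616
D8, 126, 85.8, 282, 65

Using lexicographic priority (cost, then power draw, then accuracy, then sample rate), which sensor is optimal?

D3

First minimize cost: best is 20, kept {D3, D4}.
Then minimize power draw: best is 44, kept {D3, D4}.
Then maximize accuracy: best is 96.5, kept {D3}.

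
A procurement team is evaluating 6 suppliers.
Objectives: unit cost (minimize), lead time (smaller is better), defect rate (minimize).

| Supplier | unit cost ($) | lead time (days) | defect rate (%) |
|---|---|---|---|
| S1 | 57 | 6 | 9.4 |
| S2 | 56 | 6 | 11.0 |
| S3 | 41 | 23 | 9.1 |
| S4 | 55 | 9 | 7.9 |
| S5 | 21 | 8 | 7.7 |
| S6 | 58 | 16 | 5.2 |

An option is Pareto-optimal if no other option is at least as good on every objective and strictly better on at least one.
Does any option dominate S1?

S2: worse on defect rate (11.0 vs 9.4).
S3: worse on lead time (23 vs 6).
S4: worse on lead time (9 vs 6).
S5: worse on lead time (8 vs 6).
S6: worse on unit cost (58 vs 57).
No option is at least as good as S1 on every objective and strictly better on one.

No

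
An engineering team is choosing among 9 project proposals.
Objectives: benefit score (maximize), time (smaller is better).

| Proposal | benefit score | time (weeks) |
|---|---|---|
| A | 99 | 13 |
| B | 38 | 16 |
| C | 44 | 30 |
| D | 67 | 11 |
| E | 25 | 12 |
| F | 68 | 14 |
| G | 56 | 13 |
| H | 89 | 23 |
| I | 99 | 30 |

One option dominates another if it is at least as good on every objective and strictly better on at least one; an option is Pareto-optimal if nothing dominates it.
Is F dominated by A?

A vs F: benefit score 99≥68, time 13≤14 — A is at least as good on every objective with at least one strict improvement.

Yes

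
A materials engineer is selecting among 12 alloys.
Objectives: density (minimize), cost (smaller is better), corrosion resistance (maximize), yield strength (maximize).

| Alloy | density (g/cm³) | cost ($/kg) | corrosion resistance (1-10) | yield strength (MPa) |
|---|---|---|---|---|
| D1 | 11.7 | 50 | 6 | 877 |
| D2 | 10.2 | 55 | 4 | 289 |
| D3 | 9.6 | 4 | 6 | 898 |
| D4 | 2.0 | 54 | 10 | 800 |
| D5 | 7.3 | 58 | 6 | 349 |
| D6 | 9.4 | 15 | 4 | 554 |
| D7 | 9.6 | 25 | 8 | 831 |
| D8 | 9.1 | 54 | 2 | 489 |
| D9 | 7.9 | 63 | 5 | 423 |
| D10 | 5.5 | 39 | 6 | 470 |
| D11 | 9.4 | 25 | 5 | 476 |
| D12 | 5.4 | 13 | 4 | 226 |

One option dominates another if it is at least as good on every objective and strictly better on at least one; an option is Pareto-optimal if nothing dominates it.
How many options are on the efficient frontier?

D1: dominated by D3 (density 9.6≤11.7, cost 4≤50, corrosion resistance 6≥6, yield strength 898≥877).
D2: dominated by D3 (density 9.6≤10.2, cost 4≤55, corrosion resistance 6≥4, yield strength 898≥289).
D3: not dominated (best cost).
D4: not dominated (best density).
D5: dominated by D4 (density 2.0≤7.3, cost 54≤58, corrosion resistance 10≥6, yield strength 800≥349).
D6: not dominated.
D7: not dominated.
D8: dominated by D4 (density 2.0≤9.1, cost 54≤54, corrosion resistance 10≥2, yield strength 800≥489).
D9: dominated by D4 (density 2.0≤7.9, cost 54≤63, corrosion resistance 10≥5, yield strength 800≥423).
D10: not dominated.
D11: not dominated.
D12: not dominated.
Pareto-optimal: D3, D4, D6, D7, D10, D11, D12 → 7.

7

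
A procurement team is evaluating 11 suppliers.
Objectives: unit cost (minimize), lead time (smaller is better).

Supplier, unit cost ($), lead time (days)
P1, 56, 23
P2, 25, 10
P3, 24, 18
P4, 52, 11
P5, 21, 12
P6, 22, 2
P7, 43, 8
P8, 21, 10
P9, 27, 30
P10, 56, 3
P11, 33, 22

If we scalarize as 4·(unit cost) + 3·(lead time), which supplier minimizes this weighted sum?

P1: 4·56 + 3·23 = 293
P2: 4·25 + 3·10 = 130
P3: 4·24 + 3·18 = 150
P4: 4·52 + 3·11 = 241
P5: 4·21 + 3·12 = 120
P6: 4·22 + 3·2 = 94
P7: 4·43 + 3·8 = 196
P8: 4·21 + 3·10 = 114
P9: 4·27 + 3·30 = 198
P10: 4·56 + 3·3 = 233
P11: 4·33 + 3·22 = 198
Lowest: P6 at 94.

P6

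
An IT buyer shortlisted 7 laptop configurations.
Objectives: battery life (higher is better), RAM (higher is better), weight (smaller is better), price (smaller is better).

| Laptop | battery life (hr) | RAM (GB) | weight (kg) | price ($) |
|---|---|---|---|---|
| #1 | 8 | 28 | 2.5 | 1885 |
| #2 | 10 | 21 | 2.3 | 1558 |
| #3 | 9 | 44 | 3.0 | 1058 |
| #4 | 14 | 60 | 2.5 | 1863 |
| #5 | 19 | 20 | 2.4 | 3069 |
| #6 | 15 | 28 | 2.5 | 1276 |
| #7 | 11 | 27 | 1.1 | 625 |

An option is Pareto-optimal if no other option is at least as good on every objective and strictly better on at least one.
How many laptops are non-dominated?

5

#1: dominated by #4 (battery life 14≥8, RAM 60≥28, weight 2.5≤2.5, price 1863≤1885).
#2: dominated by #7 (battery life 11≥10, RAM 27≥21, weight 1.1≤2.3, price 625≤1558).
#3: not dominated.
#4: not dominated (best RAM).
#5: not dominated (best battery life).
#6: not dominated.
#7: not dominated (best weight).
Pareto-optimal: #3, #4, #5, #6, #7 → 5.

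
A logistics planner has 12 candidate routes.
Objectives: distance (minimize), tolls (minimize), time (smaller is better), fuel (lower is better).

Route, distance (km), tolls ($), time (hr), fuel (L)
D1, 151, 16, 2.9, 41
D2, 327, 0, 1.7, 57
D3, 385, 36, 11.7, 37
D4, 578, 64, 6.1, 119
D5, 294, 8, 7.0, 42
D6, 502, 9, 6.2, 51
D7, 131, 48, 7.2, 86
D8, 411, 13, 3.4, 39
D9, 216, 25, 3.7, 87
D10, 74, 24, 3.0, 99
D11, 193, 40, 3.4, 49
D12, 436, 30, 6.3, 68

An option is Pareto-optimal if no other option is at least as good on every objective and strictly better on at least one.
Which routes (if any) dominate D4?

D1, D2, D8, D9, D10, D11

D1: distance 151≤578, tolls 16≤64, time 2.9≤6.1, fuel 41≤119 — dominates D4.
D2: distance 327≤578, tolls 0≤64, time 1.7≤6.1, fuel 57≤119 — dominates D4.
D8: distance 411≤578, tolls 13≤64, time 3.4≤6.1, fuel 39≤119 — dominates D4.
D9: distance 216≤578, tolls 25≤64, time 3.7≤6.1, fuel 87≤119 — dominates D4.
D10: distance 74≤578, tolls 24≤64, time 3.0≤6.1, fuel 99≤119 — dominates D4.
D11: distance 193≤578, tolls 40≤64, time 3.4≤6.1, fuel 49≤119 — dominates D4.
Others (D3, D5, D6, D7, D12) are each worse than D4 on at least one objective.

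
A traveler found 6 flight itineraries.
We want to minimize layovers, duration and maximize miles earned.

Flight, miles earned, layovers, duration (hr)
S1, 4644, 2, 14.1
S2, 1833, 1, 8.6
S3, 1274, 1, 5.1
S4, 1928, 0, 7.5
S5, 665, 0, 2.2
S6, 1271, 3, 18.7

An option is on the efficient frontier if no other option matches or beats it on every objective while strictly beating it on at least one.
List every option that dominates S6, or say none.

S1, S2, S3, S4

S1: miles earned 4644≥1271, layovers 2≤3, duration 14.1≤18.7 — dominates S6.
S2: miles earned 1833≥1271, layovers 1≤3, duration 8.6≤18.7 — dominates S6.
S3: miles earned 1274≥1271, layovers 1≤3, duration 5.1≤18.7 — dominates S6.
S4: miles earned 1928≥1271, layovers 0≤3, duration 7.5≤18.7 — dominates S6.
Others (S5) are each worse than S6 on at least one objective.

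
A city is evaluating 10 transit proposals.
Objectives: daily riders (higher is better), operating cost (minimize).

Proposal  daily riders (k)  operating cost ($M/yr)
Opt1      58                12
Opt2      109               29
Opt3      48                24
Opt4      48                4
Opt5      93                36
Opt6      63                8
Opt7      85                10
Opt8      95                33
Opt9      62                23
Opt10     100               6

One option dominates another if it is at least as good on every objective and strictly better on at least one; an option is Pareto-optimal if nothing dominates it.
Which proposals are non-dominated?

Opt1: dominated by Opt6 (daily riders 63≥58, operating cost 8≤12).
Opt2: not dominated (best daily riders).
Opt3: dominated by Opt1 (daily riders 58≥48, operating cost 12≤24).
Opt4: not dominated (best operating cost).
Opt5: dominated by Opt2 (daily riders 109≥93, operating cost 29≤36).
Opt6: dominated by Opt10 (daily riders 100≥63, operating cost 6≤8).
Opt7: dominated by Opt10 (daily riders 100≥85, operating cost 6≤10).
Opt8: dominated by Opt2 (daily riders 109≥95, operating cost 29≤33).
Opt9: dominated by Opt6 (daily riders 63≥62, operating cost 8≤23).
Opt10: not dominated.

Opt2, Opt4, Opt10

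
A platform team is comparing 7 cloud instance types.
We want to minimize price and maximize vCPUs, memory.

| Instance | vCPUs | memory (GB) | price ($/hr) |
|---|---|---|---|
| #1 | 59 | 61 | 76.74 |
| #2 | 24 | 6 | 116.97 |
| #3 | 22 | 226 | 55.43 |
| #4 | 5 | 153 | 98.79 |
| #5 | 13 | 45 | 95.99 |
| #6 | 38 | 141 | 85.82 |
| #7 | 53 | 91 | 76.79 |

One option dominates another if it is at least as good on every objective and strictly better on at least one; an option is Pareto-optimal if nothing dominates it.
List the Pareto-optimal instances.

#1: not dominated (best vCPUs).
#2: dominated by #1 (vCPUs 59≥24, memory 61≥6, price 76.74≤116.97).
#3: not dominated (best memory).
#4: dominated by #3 (vCPUs 22≥5, memory 226≥153, price 55.43≤98.79).
#5: dominated by #1 (vCPUs 59≥13, memory 61≥45, price 76.74≤95.99).
#6: not dominated.
#7: not dominated.

#1, #3, #6, #7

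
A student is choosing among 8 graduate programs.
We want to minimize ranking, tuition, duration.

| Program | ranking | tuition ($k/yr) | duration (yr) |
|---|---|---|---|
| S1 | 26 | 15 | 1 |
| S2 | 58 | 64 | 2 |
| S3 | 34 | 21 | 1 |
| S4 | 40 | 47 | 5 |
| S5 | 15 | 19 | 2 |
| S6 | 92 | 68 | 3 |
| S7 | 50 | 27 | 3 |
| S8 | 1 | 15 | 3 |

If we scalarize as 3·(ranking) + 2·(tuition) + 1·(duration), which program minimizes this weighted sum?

S8

S1: 3·26 + 2·15 + 1·1 = 109
S2: 3·58 + 2·64 + 1·2 = 304
S3: 3·34 + 2·21 + 1·1 = 145
S4: 3·40 + 2·47 + 1·5 = 219
S5: 3·15 + 2·19 + 1·2 = 85
S6: 3·92 + 2·68 + 1·3 = 415
S7: 3·50 + 2·27 + 1·3 = 207
S8: 3·1 + 2·15 + 1·3 = 36
Lowest: S8 at 36.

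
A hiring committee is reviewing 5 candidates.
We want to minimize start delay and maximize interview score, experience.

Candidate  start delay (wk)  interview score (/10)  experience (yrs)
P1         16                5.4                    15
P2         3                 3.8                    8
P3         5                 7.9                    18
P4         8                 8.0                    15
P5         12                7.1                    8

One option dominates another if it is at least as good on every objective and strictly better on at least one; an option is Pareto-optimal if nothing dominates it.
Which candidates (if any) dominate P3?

P1: worse on start delay (16 vs 5).
P2: worse on interview score (3.8 vs 7.9).
P4: worse on start delay (8 vs 5).
P5: worse on start delay (12 vs 5).
No option dominates P3.

none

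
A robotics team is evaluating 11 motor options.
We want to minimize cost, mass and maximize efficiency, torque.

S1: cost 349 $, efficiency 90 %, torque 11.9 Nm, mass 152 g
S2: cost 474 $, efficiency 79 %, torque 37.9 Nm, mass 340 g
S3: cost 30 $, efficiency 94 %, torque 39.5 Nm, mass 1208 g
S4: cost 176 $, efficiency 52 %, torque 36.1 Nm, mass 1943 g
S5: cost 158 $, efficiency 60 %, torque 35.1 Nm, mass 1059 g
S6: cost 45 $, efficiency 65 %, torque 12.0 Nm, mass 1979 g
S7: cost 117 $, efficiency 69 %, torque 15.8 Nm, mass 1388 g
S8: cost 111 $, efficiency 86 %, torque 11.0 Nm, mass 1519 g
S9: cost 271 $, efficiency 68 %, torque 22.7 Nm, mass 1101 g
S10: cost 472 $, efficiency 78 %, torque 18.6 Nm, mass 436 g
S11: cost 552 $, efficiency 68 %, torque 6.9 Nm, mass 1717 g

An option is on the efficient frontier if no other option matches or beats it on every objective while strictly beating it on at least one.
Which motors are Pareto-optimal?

S1: not dominated (best mass).
S2: not dominated.
S3: not dominated (best cost).
S4: dominated by S3 (cost 30≤176, efficiency 94≥52, torque 39.5≥36.1, mass 1208≤1943).
S5: not dominated.
S6: dominated by S3 (cost 30≤45, efficiency 94≥65, torque 39.5≥12.0, mass 1208≤1979).
S7: dominated by S3 (cost 30≤117, efficiency 94≥69, torque 39.5≥15.8, mass 1208≤1388).
S8: dominated by S3 (cost 30≤111, efficiency 94≥86, torque 39.5≥11.0, mass 1208≤1519).
S9: not dominated.
S10: not dominated.
S11: dominated by S1 (cost 349≤552, efficiency 90≥68, torque 11.9≥6.9, mass 152≤1717).

S1, S2, S3, S5, S9, S10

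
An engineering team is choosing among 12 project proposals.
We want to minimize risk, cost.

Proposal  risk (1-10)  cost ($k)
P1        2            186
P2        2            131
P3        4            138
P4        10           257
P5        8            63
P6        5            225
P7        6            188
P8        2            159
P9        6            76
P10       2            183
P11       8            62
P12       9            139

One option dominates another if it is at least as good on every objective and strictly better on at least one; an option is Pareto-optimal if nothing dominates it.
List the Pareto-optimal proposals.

P2, P9, P11

P1: dominated by P2 (risk 2≤2, cost 131≤186).
P2: not dominated.
P3: dominated by P2 (risk 2≤4, cost 131≤138).
P4: dominated by P1 (risk 2≤10, cost 186≤257).
P5: dominated by P11 (risk 8≤8, cost 62≤63).
P6: dominated by P1 (risk 2≤5, cost 186≤225).
P7: dominated by P1 (risk 2≤6, cost 186≤188).
P8: dominated by P2 (risk 2≤2, cost 131≤159).
P9: not dominated.
P10: dominated by P2 (risk 2≤2, cost 131≤183).
P11: not dominated (best cost).
P12: dominated by P2 (risk 2≤9, cost 131≤139).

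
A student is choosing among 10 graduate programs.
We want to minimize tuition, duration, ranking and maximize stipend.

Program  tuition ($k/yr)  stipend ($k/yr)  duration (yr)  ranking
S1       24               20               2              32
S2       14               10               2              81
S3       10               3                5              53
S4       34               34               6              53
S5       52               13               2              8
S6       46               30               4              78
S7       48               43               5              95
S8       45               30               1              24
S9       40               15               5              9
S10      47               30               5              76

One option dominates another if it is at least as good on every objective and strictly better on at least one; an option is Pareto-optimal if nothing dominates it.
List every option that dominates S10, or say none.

S8: tuition 45≤47, stipend 30≥30, duration 1≤5, ranking 24≤76 — dominates S10.
Others (S1, S2, S3, S4, S5, S6, S7, S9) are each worse than S10 on at least one objective.

S8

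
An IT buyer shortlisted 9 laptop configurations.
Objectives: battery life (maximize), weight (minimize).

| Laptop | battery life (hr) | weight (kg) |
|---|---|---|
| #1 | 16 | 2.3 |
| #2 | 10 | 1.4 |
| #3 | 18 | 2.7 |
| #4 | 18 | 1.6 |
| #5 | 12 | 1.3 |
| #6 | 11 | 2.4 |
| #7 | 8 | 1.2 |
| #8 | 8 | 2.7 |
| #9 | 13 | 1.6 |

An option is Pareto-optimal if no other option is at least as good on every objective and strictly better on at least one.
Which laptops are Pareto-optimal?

#1: dominated by #4 (battery life 18≥16, weight 1.6≤2.3).
#2: dominated by #5 (battery life 12≥10, weight 1.3≤1.4).
#3: dominated by #4 (battery life 18≥18, weight 1.6≤2.7).
#4: not dominated.
#5: not dominated.
#6: dominated by #1 (battery life 16≥11, weight 2.3≤2.4).
#7: not dominated (best weight).
#8: dominated by #1 (battery life 16≥8, weight 2.3≤2.7).
#9: dominated by #4 (battery life 18≥13, weight 1.6≤1.6).

#4, #5, #7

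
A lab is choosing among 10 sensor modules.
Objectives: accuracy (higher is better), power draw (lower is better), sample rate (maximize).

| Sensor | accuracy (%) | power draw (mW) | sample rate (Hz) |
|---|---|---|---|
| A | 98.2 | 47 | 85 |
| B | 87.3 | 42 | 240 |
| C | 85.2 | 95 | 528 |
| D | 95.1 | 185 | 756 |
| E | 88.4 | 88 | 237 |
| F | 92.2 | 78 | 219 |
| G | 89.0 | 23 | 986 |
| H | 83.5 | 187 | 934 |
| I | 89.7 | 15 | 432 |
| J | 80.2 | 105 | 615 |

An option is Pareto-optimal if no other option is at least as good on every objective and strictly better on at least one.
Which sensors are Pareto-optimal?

A: not dominated (best accuracy).
B: dominated by G (accuracy 89.0≥87.3, power draw 23≤42, sample rate 986≥240).
C: dominated by G (accuracy 89.0≥85.2, power draw 23≤95, sample rate 986≥528).
D: not dominated.
E: dominated by G (accuracy 89.0≥88.4, power draw 23≤88, sample rate 986≥237).
F: not dominated.
G: not dominated (best sample rate).
H: dominated by G (accuracy 89.0≥83.5, power draw 23≤187, sample rate 986≥934).
I: not dominated (best power draw).
J: dominated by G (accuracy 89.0≥80.2, power draw 23≤105, sample rate 986≥615).

A, D, F, G, I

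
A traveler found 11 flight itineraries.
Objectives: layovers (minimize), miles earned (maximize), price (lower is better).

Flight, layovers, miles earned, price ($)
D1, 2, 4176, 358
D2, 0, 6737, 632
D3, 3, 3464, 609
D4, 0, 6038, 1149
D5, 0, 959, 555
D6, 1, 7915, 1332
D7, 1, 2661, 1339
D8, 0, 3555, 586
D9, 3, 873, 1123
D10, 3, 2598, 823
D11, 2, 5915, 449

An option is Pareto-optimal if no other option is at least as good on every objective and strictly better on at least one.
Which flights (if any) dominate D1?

none

D2: worse on price (632 vs 358).
D3: worse on layovers (3 vs 2).
D4: worse on price (1149 vs 358).
D5: worse on miles earned (959 vs 4176).
D6: worse on price (1332 vs 358).
D7: worse on miles earned (2661 vs 4176).
D8: worse on miles earned (3555 vs 4176).
D9: worse on layovers (3 vs 2).
D10: worse on layovers (3 vs 2).
D11: worse on price (449 vs 358).
No option dominates D1.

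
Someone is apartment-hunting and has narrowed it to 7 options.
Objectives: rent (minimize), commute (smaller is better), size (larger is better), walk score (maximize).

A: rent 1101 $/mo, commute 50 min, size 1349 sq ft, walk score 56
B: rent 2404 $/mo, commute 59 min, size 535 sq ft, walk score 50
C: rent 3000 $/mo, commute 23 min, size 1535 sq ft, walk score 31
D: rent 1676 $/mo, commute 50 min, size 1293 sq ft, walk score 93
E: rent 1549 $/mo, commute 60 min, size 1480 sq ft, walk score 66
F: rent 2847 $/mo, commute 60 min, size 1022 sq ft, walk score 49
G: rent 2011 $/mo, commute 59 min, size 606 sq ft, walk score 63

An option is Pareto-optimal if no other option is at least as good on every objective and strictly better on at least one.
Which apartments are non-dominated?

A: not dominated (best rent).
B: dominated by A (rent 1101≤2404, commute 50≤59, size 1349≥535, walk score 56≥50).
C: not dominated (best commute).
D: not dominated (best walk score).
E: not dominated.
F: dominated by A (rent 1101≤2847, commute 50≤60, size 1349≥1022, walk score 56≥49).
G: dominated by D (rent 1676≤2011, commute 50≤59, size 1293≥606, walk score 93≥63).

A, C, D, E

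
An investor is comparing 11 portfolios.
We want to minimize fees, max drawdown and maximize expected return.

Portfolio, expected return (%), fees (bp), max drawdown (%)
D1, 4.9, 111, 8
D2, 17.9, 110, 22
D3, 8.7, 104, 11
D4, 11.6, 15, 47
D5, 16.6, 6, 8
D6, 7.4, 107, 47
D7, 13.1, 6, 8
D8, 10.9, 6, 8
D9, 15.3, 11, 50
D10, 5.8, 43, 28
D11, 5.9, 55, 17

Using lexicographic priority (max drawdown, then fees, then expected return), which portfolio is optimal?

First minimize max drawdown: best is 8, kept {D1, D5, D7, D8}.
Then minimize fees: best is 6, kept {D5, D7, D8}.
Then maximize expected return: best is 16.6, kept {D5}.

D5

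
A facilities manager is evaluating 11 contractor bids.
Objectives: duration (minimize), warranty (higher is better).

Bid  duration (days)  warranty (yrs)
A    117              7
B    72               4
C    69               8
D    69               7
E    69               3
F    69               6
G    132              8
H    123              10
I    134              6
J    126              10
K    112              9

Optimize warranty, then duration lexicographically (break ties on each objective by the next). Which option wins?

First maximize warranty: best is 10, kept {H, J}.
Then minimize duration: best is 123, kept {H}.

H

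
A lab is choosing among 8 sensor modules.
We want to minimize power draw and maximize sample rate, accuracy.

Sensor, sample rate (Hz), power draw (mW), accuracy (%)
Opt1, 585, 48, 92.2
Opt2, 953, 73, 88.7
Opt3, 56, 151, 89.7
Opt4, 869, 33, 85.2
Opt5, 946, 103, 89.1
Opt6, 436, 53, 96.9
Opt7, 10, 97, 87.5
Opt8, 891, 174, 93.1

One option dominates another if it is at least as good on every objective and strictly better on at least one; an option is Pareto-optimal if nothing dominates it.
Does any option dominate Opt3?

Yes

Opt1 vs Opt3: sample rate 585≥56, power draw 48≤151, accuracy 92.2≥89.7 — Opt1 is at least as good on every objective and strictly better on at least one, so Opt1 dominates Opt3.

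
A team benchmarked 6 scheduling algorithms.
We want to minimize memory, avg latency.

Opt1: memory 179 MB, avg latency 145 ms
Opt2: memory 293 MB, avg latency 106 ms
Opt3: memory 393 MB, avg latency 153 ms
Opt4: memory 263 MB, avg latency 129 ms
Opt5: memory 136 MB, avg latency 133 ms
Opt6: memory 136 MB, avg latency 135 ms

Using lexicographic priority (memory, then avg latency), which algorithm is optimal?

Opt5

First minimize memory: best is 136, kept {Opt5, Opt6}.
Then minimize avg latency: best is 133, kept {Opt5}.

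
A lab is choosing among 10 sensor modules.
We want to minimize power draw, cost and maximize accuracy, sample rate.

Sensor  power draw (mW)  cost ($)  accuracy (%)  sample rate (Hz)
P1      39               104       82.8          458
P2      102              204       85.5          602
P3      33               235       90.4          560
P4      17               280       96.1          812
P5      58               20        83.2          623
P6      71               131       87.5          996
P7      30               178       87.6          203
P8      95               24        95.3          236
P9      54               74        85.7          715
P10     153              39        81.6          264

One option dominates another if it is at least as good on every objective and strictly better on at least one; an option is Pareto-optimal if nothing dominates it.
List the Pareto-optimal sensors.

P1, P3, P4, P5, P6, P7, P8, P9

P1: not dominated.
P2: dominated by P6 (power draw 71≤102, cost 131≤204, accuracy 87.5≥85.5, sample rate 996≥602).
P3: not dominated.
P4: not dominated (best power draw).
P5: not dominated (best cost).
P6: not dominated (best sample rate).
P7: not dominated.
P8: not dominated.
P9: not dominated.
P10: dominated by P5 (power draw 58≤153, cost 20≤39, accuracy 83.2≥81.6, sample rate 623≥264).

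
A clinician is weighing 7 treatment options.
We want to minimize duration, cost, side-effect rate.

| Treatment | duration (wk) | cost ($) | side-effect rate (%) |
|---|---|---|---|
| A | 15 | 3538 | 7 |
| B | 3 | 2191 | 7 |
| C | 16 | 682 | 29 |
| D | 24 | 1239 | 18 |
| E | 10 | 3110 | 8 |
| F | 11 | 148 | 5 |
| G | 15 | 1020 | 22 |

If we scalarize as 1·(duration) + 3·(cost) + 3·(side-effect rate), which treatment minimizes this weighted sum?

A: 1·15 + 3·3538 + 3·7 = 10650
B: 1·3 + 3·2191 + 3·7 = 6597
C: 1·16 + 3·682 + 3·29 = 2149
D: 1·24 + 3·1239 + 3·18 = 3795
E: 1·10 + 3·3110 + 3·8 = 9364
F: 1·11 + 3·148 + 3·5 = 470
G: 1·15 + 3·1020 + 3·22 = 3141
Lowest: F at 470.

F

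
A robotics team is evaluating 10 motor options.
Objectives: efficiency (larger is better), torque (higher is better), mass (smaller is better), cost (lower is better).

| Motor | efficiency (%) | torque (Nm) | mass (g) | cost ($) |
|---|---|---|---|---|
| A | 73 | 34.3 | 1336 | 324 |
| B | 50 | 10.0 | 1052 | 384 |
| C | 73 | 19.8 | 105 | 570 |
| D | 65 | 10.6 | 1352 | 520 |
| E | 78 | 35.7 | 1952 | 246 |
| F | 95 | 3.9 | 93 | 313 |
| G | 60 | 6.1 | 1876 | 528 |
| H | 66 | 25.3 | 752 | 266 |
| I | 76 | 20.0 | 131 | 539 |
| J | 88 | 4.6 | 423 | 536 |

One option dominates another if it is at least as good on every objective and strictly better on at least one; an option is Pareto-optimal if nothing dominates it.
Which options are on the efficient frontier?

A, C, E, F, H, I, J

A: not dominated.
B: dominated by H (efficiency 66≥50, torque 25.3≥10.0, mass 752≤1052, cost 266≤384).
C: not dominated.
D: dominated by A (efficiency 73≥65, torque 34.3≥10.6, mass 1336≤1352, cost 324≤520).
E: not dominated (best torque).
F: not dominated (best efficiency).
G: dominated by A (efficiency 73≥60, torque 34.3≥6.1, mass 1336≤1876, cost 324≤528).
H: not dominated.
I: not dominated.
J: not dominated.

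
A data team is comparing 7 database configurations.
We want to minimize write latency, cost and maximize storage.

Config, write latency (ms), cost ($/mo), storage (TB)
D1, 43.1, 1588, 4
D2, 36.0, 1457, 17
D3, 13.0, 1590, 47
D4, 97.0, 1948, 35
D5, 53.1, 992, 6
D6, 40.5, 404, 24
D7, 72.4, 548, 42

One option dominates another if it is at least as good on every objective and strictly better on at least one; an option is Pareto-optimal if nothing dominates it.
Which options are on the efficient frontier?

D1: dominated by D2 (write latency 36.0≤43.1, cost 1457≤1588, storage 17≥4).
D2: not dominated.
D3: not dominated (best write latency).
D4: dominated by D3 (write latency 13.0≤97.0, cost 1590≤1948, storage 47≥35).
D5: dominated by D6 (write latency 40.5≤53.1, cost 404≤992, storage 24≥6).
D6: not dominated (best cost).
D7: not dominated.

D2, D3, D6, D7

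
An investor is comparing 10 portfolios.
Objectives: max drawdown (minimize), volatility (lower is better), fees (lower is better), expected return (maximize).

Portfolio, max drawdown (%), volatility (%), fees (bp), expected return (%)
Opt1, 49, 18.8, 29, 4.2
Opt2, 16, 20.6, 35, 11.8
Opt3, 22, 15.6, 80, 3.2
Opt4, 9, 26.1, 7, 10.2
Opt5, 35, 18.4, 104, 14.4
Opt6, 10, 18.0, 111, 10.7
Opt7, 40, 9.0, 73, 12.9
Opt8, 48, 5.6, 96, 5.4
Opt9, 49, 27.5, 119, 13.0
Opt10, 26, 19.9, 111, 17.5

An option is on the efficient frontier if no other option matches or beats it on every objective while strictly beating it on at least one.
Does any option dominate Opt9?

Opt5 vs Opt9: max drawdown 35≤49, volatility 18.4≤27.5, fees 104≤119, expected return 14.4≥13.0 — Opt5 is at least as good on every objective and strictly better on at least one, so Opt5 dominates Opt9.

Yes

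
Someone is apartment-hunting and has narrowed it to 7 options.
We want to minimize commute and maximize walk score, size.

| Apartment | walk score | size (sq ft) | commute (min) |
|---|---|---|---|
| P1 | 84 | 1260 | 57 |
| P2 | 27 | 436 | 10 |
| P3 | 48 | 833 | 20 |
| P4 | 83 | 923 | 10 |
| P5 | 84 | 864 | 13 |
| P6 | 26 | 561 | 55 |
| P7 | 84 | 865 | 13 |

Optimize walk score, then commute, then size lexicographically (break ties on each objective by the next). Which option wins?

First maximize walk score: best is 84, kept {P1, P5, P7}.
Then minimize commute: best is 13, kept {P5, P7}.
Then maximize size: best is 865, kept {P7}.

P7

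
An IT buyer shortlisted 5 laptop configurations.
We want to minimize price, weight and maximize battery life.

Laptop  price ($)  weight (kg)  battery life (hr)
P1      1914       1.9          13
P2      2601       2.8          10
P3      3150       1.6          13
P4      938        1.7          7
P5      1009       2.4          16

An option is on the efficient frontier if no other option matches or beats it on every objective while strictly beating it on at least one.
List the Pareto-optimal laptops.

P1: not dominated.
P2: dominated by P1 (price 1914≤2601, weight 1.9≤2.8, battery life 13≥10).
P3: not dominated (best weight).
P4: not dominated (best price).
P5: not dominated (best battery life).

P1, P3, P4, P5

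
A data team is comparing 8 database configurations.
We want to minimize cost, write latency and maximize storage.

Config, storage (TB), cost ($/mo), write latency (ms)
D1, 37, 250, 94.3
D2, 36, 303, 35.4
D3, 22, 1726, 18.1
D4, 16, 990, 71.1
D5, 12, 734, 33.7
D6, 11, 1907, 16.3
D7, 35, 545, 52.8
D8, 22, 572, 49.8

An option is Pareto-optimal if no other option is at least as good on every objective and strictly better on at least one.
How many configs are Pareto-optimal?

D1: not dominated (best storage).
D2: not dominated.
D3: not dominated.
D4: dominated by D2 (storage 36≥16, cost 303≤990, write latency 35.4≤71.1).
D5: not dominated.
D6: not dominated (best write latency).
D7: dominated by D2 (storage 36≥35, cost 303≤545, write latency 35.4≤52.8).
D8: dominated by D2 (storage 36≥22, cost 303≤572, write latency 35.4≤49.8).
Pareto-optimal: D1, D2, D3, D5, D6 → 5.

5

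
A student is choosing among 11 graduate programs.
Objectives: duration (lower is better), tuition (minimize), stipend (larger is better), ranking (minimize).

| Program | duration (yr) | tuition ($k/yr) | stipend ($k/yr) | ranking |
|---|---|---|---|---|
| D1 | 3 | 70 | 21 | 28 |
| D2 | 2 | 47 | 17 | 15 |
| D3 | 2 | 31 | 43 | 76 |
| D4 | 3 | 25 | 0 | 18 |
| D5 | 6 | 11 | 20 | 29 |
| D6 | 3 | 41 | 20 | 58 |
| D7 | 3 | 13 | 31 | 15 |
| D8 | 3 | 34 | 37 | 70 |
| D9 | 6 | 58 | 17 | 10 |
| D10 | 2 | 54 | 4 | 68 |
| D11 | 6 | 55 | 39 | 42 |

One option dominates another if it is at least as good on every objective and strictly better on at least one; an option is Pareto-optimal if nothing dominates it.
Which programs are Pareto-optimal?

D1: dominated by D7 (duration 3≤3, tuition 13≤70, stipend 31≥21, ranking 15≤28).
D2: not dominated.
D3: not dominated (best stipend).
D4: dominated by D7 (duration 3≤3, tuition 13≤25, stipend 31≥0, ranking 15≤18).
D5: not dominated (best tuition).
D6: dominated by D7 (duration 3≤3, tuition 13≤41, stipend 31≥20, ranking 15≤58).
D7: not dominated.
D8: not dominated.
D9: not dominated (best ranking).
D10: dominated by D2 (duration 2≤2, tuition 47≤54, stipend 17≥4, ranking 15≤68).
D11: not dominated.

D2, D3, D5, D7, D8, D9, D11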